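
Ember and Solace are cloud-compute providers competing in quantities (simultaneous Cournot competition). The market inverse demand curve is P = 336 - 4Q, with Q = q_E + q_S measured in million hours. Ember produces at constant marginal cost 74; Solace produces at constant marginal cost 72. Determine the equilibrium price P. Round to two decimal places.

Ember's profit: π_E = (336 - 4Q)q_E - (74q_E). Setting ∂π_E/∂q_E = 0: 262 - 8q_E - 4(q_S) = 0.
Solace's first-order condition: 264 - 8q_S - 4(q_E) = 0.
Rearranging gives the reaction functions q_E = (262 - 4q_S)/8 and q_S = (264 - 4q_E)/8.
Substituting one into the other gives q_E = 65/3 and q_S = 133/6.
Total output Q = 263/6, so price P = 336 - 4·(263/6) = 482/3.

160.67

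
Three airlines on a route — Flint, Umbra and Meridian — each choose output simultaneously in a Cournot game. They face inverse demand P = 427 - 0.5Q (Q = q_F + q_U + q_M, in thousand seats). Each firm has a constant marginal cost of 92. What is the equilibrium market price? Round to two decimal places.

Each firm earns π_i = (427 - 0.5Q)q_i - 92q_i.
Setting ∂π_i/∂q_i = 0 with rivals' quantities fixed: 335 - q_i - (1/2)·Σ_{j≠i} q_j = 0.
By symmetry each firm produces the same amount; substituting Σ_{j≠i} q_j = 2q_i yields q_i = 335/2.
Total output Q = 1005/2, so price P = 427 - (1/2)·(1005/2) = 703/4.

175.75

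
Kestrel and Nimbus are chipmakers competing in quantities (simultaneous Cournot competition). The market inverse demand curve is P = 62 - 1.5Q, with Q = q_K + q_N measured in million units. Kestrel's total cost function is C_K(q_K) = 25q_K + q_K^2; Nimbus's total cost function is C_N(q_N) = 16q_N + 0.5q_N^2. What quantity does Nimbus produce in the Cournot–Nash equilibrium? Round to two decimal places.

Kestrel's profit: π_K = (62 - 1.5Q)q_K - (25q_K + q_K²). Setting ∂π_K/∂q_K = 0: 37 - 5q_K - (3/2)(q_N) = 0.
Nimbus's first-order condition: 46 - 4q_N - (3/2)(q_K) = 0.
Best responses: q_K = (37 - (3/2)q_N)/5, q_N = (46 - (3/2)q_K)/4.
Solving the pair: q_K = 316/71, q_N = 698/71.

9.83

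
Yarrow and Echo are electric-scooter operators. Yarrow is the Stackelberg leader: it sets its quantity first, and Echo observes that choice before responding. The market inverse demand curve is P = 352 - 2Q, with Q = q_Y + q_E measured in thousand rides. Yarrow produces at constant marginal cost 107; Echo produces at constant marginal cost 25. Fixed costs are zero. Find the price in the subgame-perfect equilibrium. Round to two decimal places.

147.75

The follower Echo best-responds to any q_Y: π_E = (352 - 2Q)q_E - 25q_E.
∂π_E/∂q_E = 327 - 2q_Y - 4q_E = 0 gives the reaction function q_E = (327 - 2q_Y)/4.
The leader anticipates this reaction. Substituting into P = 352 - 2Q gives P = 377/2 - q_Y, so π_Y = (377/2 - q_Y)q_Y - 107q_Y.
Leader FOC: 163/2 - 2q_Y = 0, so q_Y = 163/4.
Then q_E = (327 - 2·(163/4))/4 = 491/8.
Total output Q = 817/8, so price P = 352 - 2·(817/8) = 591/4.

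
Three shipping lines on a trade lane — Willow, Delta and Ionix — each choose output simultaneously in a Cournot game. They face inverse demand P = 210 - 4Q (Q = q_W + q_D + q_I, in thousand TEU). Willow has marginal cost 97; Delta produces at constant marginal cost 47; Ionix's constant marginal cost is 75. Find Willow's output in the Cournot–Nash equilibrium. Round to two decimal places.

Willow's profit: π_W = (210 - 4Q)q_W - (97q_W). Setting ∂π_W/∂q_W = 0: 113 - 8q_W - 4(q_D + q_I) = 0.
Delta's profit: π_D = (210 - 4Q)q_D - (47q_D). Setting ∂π_D/∂q_D = 0: 163 - 8q_D - 4(q_W + q_I) = 0.
Ionix's profit: π_I = (210 - 4Q)q_I - (75q_I). Setting ∂π_I/∂q_I = 0: 135 - 8q_I - 4(q_W + q_D) = 0.
Summing all 3 equations gives 411 − 16Q = 0, hence Q = 411/16.
Back-substituting: q_W = (113 − 411/4)/4 = 41/16, q_D = (163 − 411/4)/4 = 241/16, q_I = (135 − 411/4)/4 = 129/16.

2.56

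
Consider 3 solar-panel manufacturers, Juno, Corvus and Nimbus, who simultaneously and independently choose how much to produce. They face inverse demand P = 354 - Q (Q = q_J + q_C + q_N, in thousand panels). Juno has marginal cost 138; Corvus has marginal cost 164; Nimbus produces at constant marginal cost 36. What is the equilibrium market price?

Juno's profit: π_J = (354 - Q)q_J - (138q_J). Setting ∂π_J/∂q_J = 0: 216 - 2q_J - (q_C + q_N) = 0.
Corvus's first-order condition: 190 - 2q_C - (q_J + q_N) = 0.
Nimbus's profit: π_N = (354 - Q)q_N - (36q_N). Setting ∂π_N/∂q_N = 0: 318 - 2q_N - (q_J + q_C) = 0.
Adding the 3 first-order conditions: 724 − 4Q = 0, so Q = 181.
Back-substituting: q_J = (216 − 181) = 35, q_C = (190 − 181) = 9, q_N = (318 − 181) = 137.
Total output Q = 181, so price P = 354 - 181 = 173.

173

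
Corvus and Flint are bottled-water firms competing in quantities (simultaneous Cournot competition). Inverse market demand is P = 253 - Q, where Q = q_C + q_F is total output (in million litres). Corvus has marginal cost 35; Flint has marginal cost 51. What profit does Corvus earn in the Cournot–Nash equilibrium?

Corvus's profit: π_C = (253 - Q)q_C - (35q_C). Setting ∂π_C/∂q_C = 0: 218 - 2q_C - (q_F) = 0.
Flint's profit: π_F = (253 - Q)q_F - (51q_F). Setting ∂π_F/∂q_F = 0: 202 - 2q_F - (q_C) = 0.
So q_C = (218 - q_F)/2 and q_F = (202 - q_C)/2.
Substituting one into the other gives q_C = 78 and q_F = 62.
Price P = 253 - 140 = 113.
Corvus's profit: (113 - 35)·78 = 6084.

6084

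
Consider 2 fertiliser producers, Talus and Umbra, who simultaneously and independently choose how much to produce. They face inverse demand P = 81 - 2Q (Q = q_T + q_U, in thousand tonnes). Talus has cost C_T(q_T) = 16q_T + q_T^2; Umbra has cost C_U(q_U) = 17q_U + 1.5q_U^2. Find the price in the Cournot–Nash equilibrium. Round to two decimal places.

50.42

Talus's profit: π_T = (81 - 2Q)q_T - (16q_T + q_T²). Setting ∂π_T/∂q_T = 0: 65 - 6q_T - 2(q_U) = 0.
Umbra's first-order condition: 64 - 7q_U - 2(q_T) = 0.
So q_T = (65 - 2q_U)/6 and q_U = (64 - 2q_T)/7.
Solving the pair: q_T = 327/38, q_U = 127/19.
Total output Q = 581/38, so price P = 81 - 2·(581/38) = 958/19.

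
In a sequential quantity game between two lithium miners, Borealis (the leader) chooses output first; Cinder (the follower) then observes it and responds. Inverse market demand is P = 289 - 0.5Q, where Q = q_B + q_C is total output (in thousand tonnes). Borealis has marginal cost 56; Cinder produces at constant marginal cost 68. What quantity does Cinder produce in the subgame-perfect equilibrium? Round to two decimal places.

The follower Cinder best-responds to any q_B: π_C = (289 - 0.5Q)q_C - 68q_C.
Follower FOC: 221 - (1/2)q_B - q_C = 0, so q_C(q_B) = (221 - (1/2)q_B).
Borealis substitutes q_C(q_B) into its own profit: π_B = q_B(289 - (1/2)q_B - (221 - (1/2)q_B)/2) - 56q_B = (357/2 - (1/4)q_B)q_B - 56q_B.
The leader's first-order condition 245/2 - (1/2)q_B = 0 yields q_B = 245.
Then q_C = (221 - (1/2)·245) = 197/2.

98.50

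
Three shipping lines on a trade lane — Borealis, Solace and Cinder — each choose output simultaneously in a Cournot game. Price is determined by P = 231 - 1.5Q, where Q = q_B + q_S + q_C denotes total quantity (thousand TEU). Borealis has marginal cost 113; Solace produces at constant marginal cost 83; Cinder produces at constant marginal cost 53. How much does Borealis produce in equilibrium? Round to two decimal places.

4.67

Borealis's profit: π_B = (231 - 1.5Q)q_B - (113q_B). Setting ∂π_B/∂q_B = 0: 118 - 3q_B - (3/2)(q_S + q_C) = 0.
Solace's first-order condition: 148 - 3q_S - (3/2)(q_B + q_C) = 0.
Cinder's first-order condition: 178 - 3q_C - (3/2)(q_B + q_S) = 0.
Adding the 3 first-order conditions: 444 − 6Q = 0, so Q = 74.
Back-substituting: q_B = (118 − 111)/(3/2) = 14/3, q_S = (148 − 111)/(3/2) = 74/3, q_C = (178 − 111)/(3/2) = 134/3.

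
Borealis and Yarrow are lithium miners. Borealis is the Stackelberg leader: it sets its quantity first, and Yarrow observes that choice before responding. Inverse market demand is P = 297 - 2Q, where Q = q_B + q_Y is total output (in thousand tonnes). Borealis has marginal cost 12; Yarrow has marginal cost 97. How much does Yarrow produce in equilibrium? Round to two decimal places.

3.75

Solve by backward induction. Given q_B, the follower Yarrow maximises π_Y = (297 - 2q_B - 2q_Y)q_Y - 97q_Y.
Follower FOC: 200 - 2q_B - 4q_Y = 0, so q_Y(q_B) = (200 - 2q_B)/4.
The leader anticipates this reaction. Substituting into P = 297 - 2Q gives P = 197 - q_B, so π_B = (197 - q_B)q_B - 12q_B.
Maximising: ∂π_B/∂q_B = 185 - 2q_B = 0, giving q_B = 185/2.
Then q_Y = (200 - 2·(185/2))/4 = 15/4.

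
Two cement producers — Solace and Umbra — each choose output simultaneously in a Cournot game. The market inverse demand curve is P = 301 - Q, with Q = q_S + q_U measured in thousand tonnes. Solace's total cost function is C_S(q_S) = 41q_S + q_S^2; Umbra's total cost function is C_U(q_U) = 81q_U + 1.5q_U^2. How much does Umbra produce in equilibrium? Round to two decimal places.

32.63

Solace's profit: π_S = (301 - Q)q_S - (41q_S + q_S²). Setting ∂π_S/∂q_S = 0: 260 - 4q_S - (q_U) = 0.
Umbra's first-order condition: 220 - 5q_U - (q_S) = 0.
Rearranging gives the reaction functions q_S = (260 - q_U)/4 and q_U = (220 - q_S)/5.
Solving the pair: q_S = 1080/19, q_U = 620/19.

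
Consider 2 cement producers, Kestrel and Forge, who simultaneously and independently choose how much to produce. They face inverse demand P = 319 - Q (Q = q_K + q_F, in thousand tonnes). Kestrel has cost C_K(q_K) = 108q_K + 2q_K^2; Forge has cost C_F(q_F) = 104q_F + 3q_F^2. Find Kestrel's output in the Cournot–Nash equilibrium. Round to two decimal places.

Kestrel's profit: π_K = (319 - Q)q_K - (108q_K + 2q_K²). Setting ∂π_K/∂q_K = 0: 211 - 6q_K - (q_F) = 0.
Forge's first-order condition: 215 - 8q_F - (q_K) = 0.
Best responses: q_K = (211 - q_F)/6, q_F = (215 - q_K)/8.
Substituting one into the other gives q_K = 1473/47 and q_F = 1079/47.

31.34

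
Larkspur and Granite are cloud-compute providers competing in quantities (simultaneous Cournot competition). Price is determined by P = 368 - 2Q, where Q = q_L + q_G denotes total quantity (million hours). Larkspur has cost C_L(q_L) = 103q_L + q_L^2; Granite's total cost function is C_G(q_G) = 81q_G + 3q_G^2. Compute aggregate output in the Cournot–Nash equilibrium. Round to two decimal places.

Larkspur's profit: π_L = (368 - 2Q)q_L - (103q_L + q_L²). Setting ∂π_L/∂q_L = 0: 265 - 6q_L - 2(q_G) = 0.
Granite's profit: π_G = (368 - 2Q)q_G - (81q_G + 3q_G²). Setting ∂π_G/∂q_G = 0: 287 - 10q_G - 2(q_L) = 0.
So q_L = (265 - 2q_G)/6 and q_G = (287 - 2q_L)/10.
Substituting one into the other gives q_L = 519/14 and q_G = 149/7.
Total output Q = 519/14 + 149/7 = 817/14.

58.36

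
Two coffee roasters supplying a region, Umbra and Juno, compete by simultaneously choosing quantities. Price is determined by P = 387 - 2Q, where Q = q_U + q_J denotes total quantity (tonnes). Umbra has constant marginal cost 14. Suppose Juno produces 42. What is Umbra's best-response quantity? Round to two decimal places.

72.25

With the rival's output fixed at 42, Umbra's profit is π_U = (387 - 2·42 - 2q_U)q_U - (14q_U) = (303 - 2q_U)q_U - (14q_U).
∂π_U/∂q_U = 289 - 4q_U = 0, so q_U = 289/4.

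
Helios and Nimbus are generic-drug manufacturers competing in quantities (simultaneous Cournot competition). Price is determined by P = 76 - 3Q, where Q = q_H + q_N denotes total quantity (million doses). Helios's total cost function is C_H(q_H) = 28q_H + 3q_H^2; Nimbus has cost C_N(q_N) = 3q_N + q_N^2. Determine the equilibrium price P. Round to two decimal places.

45.07

Helios's profit: π_H = (76 - 3Q)q_H - (28q_H + 3q_H²). Setting ∂π_H/∂q_H = 0: 48 - 12q_H - 3(q_N) = 0.
Nimbus's first-order condition: 73 - 8q_N - 3(q_H) = 0.
So q_H = (48 - 3q_N)/12 and q_N = (73 - 3q_H)/8.
Substituting one into the other gives q_H = 55/29 and q_N = 244/29.
Total output Q = 299/29, so price P = 76 - 3·(299/29) = 1307/29.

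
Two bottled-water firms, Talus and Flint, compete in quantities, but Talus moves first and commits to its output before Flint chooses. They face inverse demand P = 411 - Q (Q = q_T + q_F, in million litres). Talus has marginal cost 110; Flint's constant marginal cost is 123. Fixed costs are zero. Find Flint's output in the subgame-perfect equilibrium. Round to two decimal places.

65.50

Solve by backward induction. Given q_T, the follower Flint maximises π_F = (411 - q_T - q_F)q_F - 123q_F.
Setting the follower's marginal profit to zero, 288 - q_T - 2q_F = 0, i.e. q_F = (288 - q_T)/2.
The leader anticipates this reaction. Substituting into P = 411 - Q gives P = 267 - (1/2)q_T, so π_T = (267 - (1/2)q_T)q_T - 110q_T.
Maximising: ∂π_T/∂q_T = 157 - q_T = 0, giving q_T = 157.
Then q_F = (288 - 157)/2 = 131/2.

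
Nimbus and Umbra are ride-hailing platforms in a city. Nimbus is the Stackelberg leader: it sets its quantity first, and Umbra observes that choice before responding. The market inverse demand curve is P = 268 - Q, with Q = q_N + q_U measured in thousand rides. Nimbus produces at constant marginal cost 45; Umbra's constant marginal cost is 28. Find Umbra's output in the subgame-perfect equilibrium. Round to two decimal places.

68.50

The follower Umbra best-responds to any q_N: π_U = (268 - Q)q_U - 28q_U.
Setting the follower's marginal profit to zero, 240 - q_N - 2q_U = 0, i.e. q_U = (240 - q_N)/2.
The leader anticipates this reaction. Substituting into P = 268 - Q gives P = 148 - (1/2)q_N, so π_N = (148 - (1/2)q_N)q_N - 45q_N.
The leader's first-order condition 103 - q_N = 0 yields q_N = 103.
Then q_U = (240 - 103)/2 = 137/2.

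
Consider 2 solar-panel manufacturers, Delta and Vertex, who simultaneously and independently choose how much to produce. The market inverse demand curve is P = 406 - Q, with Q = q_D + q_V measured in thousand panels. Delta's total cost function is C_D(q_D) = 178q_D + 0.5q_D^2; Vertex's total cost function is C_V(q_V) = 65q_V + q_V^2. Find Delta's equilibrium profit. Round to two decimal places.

Delta's profit: π_D = (406 - Q)q_D - (178q_D + (1/2)q_D²). Setting ∂π_D/∂q_D = 0: 228 - 3q_D - (q_V) = 0.
Vertex's first-order condition: 341 - 4q_V - (q_D) = 0.
Best responses: q_D = (228 - q_V)/3, q_V = (341 - q_D)/4.
Solving the pair: q_D = 571/11, q_V = 795/11.
Price P = 406 - 1366/11 = 281.8182.
Delta's profit: 281.8182·(571/11) - 178·(571/11) - (1/2)(571/11)² = 4041.8306.

4041.83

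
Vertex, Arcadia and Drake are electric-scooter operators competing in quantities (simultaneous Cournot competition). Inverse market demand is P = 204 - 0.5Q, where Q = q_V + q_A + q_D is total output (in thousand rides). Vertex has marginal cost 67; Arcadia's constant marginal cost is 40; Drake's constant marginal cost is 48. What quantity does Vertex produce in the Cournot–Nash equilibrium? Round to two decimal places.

45.50

Vertex's profit: π_V = (204 - 0.5Q)q_V - (67q_V). Setting ∂π_V/∂q_V = 0: 137 - q_V - (1/2)(q_A + q_D) = 0.
Arcadia's profit: π_A = (204 - 0.5Q)q_A - (40q_A). Setting ∂π_A/∂q_A = 0: 164 - q_A - (1/2)(q_V + q_D) = 0.
Drake's profit: π_D = (204 - 0.5Q)q_D - (48q_D). Setting ∂π_D/∂q_D = 0: 156 - q_D - (1/2)(q_V + q_A) = 0.
Adding the 3 first-order conditions: 457 − 2Q = 0, so Q = 457/2.
Back-substituting: q_V = (137 − 457/4)/(1/2) = 91/2, q_A = (164 − 457/4)/(1/2) = 199/2, q_D = (156 − 457/4)/(1/2) = 167/2.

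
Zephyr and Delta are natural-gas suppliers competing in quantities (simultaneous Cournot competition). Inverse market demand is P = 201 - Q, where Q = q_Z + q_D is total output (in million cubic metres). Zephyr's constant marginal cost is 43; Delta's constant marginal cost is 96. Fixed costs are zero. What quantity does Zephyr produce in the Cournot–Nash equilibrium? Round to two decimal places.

Zephyr's profit: π_Z = (201 - Q)q_Z - (43q_Z). Setting ∂π_Z/∂q_Z = 0: 158 - 2q_Z - (q_D) = 0.
Delta's first-order condition: 105 - 2q_D - (q_Z) = 0.
Rearranging gives the reaction functions q_Z = (158 - q_D)/2 and q_D = (105 - q_Z)/2.
Substituting one into the other gives q_Z = 211/3 and q_D = 52/3.

70.33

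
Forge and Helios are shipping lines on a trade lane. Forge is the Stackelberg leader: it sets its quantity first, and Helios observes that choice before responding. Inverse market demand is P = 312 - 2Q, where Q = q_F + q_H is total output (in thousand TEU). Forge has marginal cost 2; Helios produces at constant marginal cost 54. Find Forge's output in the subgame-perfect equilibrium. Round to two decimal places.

90.50

The follower Helios best-responds to any q_F: π_H = (312 - 2Q)q_H - 54q_H.
∂π_H/∂q_H = 258 - 2q_F - 4q_H = 0 gives the reaction function q_H = (258 - 2q_F)/4.
Forge substitutes q_H(q_F) into its own profit: π_F = q_F(312 - 2q_F - (258 - 2q_F)/2) - 2q_F = (183 - q_F)q_F - 2q_F.
The leader's first-order condition 181 - 2q_F = 0 yields q_F = 181/2.
Then q_H = (258 - 2·(181/2))/4 = 77/4.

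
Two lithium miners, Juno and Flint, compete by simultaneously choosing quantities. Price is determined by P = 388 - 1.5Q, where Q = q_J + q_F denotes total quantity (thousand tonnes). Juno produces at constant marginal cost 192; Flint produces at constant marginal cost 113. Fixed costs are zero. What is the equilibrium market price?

231

Juno's profit: π_J = (388 - 1.5Q)q_J - (192q_J). Setting ∂π_J/∂q_J = 0: 196 - 3q_J - (3/2)(q_F) = 0.
Flint's first-order condition: 275 - 3q_F - (3/2)(q_J) = 0.
Best responses: q_J = (196 - (3/2)q_F)/3, q_F = (275 - (3/2)q_J)/3.
Solving the pair: q_J = 26, q_F = 236/3.
Total output Q = 314/3, so price P = 388 - (3/2)·(314/3) = 231.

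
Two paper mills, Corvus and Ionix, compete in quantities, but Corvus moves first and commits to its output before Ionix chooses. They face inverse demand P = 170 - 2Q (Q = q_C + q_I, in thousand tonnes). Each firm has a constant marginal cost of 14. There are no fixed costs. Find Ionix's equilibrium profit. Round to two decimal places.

760.50

The follower Ionix best-responds to any q_C: π_I = (170 - 2Q)q_I - 14q_I.
Setting the follower's marginal profit to zero, 156 - 2q_C - 4q_I = 0, i.e. q_I = (156 - 2q_C)/4.
Corvus substitutes q_I(q_C) into its own profit: π_C = q_C(170 - 2q_C - (156 - 2q_C)/2) - 14q_C = (92 - q_C)q_C - 14q_C.
The leader's first-order condition 78 - 2q_C = 0 yields q_C = 39.
Then q_I = (156 - 2·39)/4 = 39/2.
Price P = 170 - 2·(117/2) = 53.
Ionix's profit: (53 - 14)·(39/2) = 1521/2.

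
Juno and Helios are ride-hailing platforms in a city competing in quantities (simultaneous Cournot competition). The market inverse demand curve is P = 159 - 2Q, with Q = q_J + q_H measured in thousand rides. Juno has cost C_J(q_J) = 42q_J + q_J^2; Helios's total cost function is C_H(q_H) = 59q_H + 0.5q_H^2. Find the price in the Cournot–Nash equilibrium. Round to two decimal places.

101.23

Juno's profit: π_J = (159 - 2Q)q_J - (42q_J + q_J²). Setting ∂π_J/∂q_J = 0: 117 - 6q_J - 2(q_H) = 0.
Helios's first-order condition: 100 - 5q_H - 2(q_J) = 0.
So q_J = (117 - 2q_H)/6 and q_H = (100 - 2q_J)/5.
Substituting one into the other gives q_J = 385/26 and q_H = 183/13.
Total output Q = 751/26, so price P = 159 - 2·(751/26) = 1316/13.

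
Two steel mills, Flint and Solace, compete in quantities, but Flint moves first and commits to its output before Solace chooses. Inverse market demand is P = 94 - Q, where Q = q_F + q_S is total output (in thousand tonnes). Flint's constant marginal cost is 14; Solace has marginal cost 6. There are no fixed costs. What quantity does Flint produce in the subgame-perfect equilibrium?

36

The follower Solace best-responds to any q_F: π_S = (94 - Q)q_S - 6q_S.
∂π_S/∂q_S = 88 - q_F - 2q_S = 0 gives the reaction function q_S = (88 - q_F)/2.
Flint substitutes q_S(q_F) into its own profit: π_F = q_F(94 - q_F - (88 - q_F)/2) - 14q_F = (50 - (1/2)q_F)q_F - 14q_F.
Leader FOC: 36 - q_F = 0, so q_F = 36.
Then q_S = (88 - 36)/2 = 26.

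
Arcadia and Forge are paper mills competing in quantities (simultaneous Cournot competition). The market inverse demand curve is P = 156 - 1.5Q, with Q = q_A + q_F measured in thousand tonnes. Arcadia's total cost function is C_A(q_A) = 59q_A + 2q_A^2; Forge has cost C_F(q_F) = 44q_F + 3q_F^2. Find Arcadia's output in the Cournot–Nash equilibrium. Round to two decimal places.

11.60

Arcadia's profit: π_A = (156 - 1.5Q)q_A - (59q_A + 2q_A²). Setting ∂π_A/∂q_A = 0: 97 - 7q_A - (3/2)(q_F) = 0.
Forge's profit: π_F = (156 - 1.5Q)q_F - (44q_F + 3q_F²). Setting ∂π_F/∂q_F = 0: 112 - 9q_F - (3/2)(q_A) = 0.
So q_A = (97 - (3/2)q_F)/7 and q_F = (112 - (3/2)q_A)/9.
Substituting one into the other gives q_A = 940/81 and q_F = 10.5103.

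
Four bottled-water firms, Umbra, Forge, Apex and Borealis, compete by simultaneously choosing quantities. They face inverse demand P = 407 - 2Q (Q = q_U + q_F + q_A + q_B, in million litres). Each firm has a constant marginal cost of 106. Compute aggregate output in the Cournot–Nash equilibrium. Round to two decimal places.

120.40

Each firm earns π_i = (407 - 2Q)q_i - 106q_i.
First-order condition (treating rivals' output as given): 301 - 4q_i - 2·Σ_{j≠i} q_j = 0.
By symmetry each firm produces the same amount; substituting Σ_{j≠i} q_j = 3q_i yields q_i = 301/10.
Total output Q = 301/10 + 301/10 + 301/10 + 301/10 = 602/5.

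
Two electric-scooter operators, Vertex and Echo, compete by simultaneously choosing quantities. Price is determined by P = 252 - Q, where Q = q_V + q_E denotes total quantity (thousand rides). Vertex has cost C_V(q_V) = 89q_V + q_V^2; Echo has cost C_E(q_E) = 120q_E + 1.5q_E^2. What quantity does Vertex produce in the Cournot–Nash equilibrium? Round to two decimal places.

35.95

Vertex's profit: π_V = (252 - Q)q_V - (89q_V + q_V²). Setting ∂π_V/∂q_V = 0: 163 - 4q_V - (q_E) = 0.
Echo's profit: π_E = (252 - Q)q_E - (120q_E + (3/2)q_E²). Setting ∂π_E/∂q_E = 0: 132 - 5q_E - (q_V) = 0.
So q_V = (163 - q_E)/4 and q_E = (132 - q_V)/5.
Solving the pair: q_V = 683/19, q_E = 365/19.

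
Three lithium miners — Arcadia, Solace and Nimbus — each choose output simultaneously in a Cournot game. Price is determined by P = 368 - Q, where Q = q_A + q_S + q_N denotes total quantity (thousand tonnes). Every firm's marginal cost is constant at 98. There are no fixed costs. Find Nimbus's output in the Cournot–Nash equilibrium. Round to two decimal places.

Each firm earns π_i = (368 - Q)q_i - 98q_i.
Setting ∂π_i/∂q_i = 0 with rivals' quantities fixed: 270 - 2q_i - Σ_{j≠i} q_j = 0.
By symmetry each firm produces the same amount; substituting Σ_{j≠i} q_j = 2q_i yields q_i = 270/4 = 135/2.

67.50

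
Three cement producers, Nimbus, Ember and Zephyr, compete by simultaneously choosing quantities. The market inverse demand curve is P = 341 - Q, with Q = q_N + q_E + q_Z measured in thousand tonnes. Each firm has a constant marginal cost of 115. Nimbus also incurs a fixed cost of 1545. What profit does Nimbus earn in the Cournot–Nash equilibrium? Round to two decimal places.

1647.25

A representative firm's profit is π_i = q_i(341 - Q) - 115q_i.
Setting ∂π_i/∂q_i = 0 with rivals' quantities fixed: 226 - 2q_i - Σ_{j≠i} q_j = 0.
With identical firms every q_j equals q_i, so Σ_{j≠i} q_j = 2q_i and 226 = 4q_i, giving q_i = 113/2.
Price P = 341 - 339/2 = 343/2.
Nimbus's profit: (343/2 - 115)·(113/2) - 1545 = 1647.2500.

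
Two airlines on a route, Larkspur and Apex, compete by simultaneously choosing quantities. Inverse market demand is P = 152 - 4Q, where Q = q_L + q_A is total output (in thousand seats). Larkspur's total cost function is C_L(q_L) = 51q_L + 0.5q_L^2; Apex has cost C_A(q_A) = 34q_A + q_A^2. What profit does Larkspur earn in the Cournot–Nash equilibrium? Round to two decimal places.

Larkspur's profit: π_L = (152 - 4Q)q_L - (51q_L + (1/2)q_L²). Setting ∂π_L/∂q_L = 0: 101 - 9q_L - 4(q_A) = 0.
Apex's profit: π_A = (152 - 4Q)q_A - (34q_A + q_A²). Setting ∂π_A/∂q_A = 0: 118 - 10q_A - 4(q_L) = 0.
Rearranging gives the reaction functions q_L = (101 - 4q_A)/9 and q_A = (118 - 4q_L)/10.
Substituting one into the other gives q_L = 269/37 and q_A = 329/37.
Price P = 152 - 4·(598/37) = 87.3514.
Larkspur's profit: 87.3514·(269/37) - 51·(269/37) - (1/2)(269/37)² = 237.8557.

237.86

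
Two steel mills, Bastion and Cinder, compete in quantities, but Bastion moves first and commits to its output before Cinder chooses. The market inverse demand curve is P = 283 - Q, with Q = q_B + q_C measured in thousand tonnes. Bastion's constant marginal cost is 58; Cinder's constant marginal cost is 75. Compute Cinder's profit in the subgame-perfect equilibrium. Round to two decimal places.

The follower Cinder best-responds to any q_B: π_C = (283 - Q)q_C - 75q_C.
∂π_C/∂q_C = 208 - q_B - 2q_C = 0 gives the reaction function q_C = (208 - q_B)/2.
The leader anticipates this reaction. Substituting into P = 283 - Q gives P = 179 - (1/2)q_B, so π_B = (179 - (1/2)q_B)q_B - 58q_B.
The leader's first-order condition 121 - q_B = 0 yields q_B = 121.
Then q_C = (208 - 121)/2 = 87/2.
Price P = 283 - 329/2 = 237/2.
Cinder's profit: (237/2 - 75)·(87/2) = 1892.2500.

1892.25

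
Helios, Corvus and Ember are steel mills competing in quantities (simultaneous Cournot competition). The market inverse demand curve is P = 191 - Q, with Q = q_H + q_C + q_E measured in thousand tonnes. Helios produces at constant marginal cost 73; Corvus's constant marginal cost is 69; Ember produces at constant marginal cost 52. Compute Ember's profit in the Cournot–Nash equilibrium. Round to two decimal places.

1958.06

Helios's profit: π_H = (191 - Q)q_H - (73q_H). Setting ∂π_H/∂q_H = 0: 118 - 2q_H - (q_C + q_E) = 0.
Corvus's profit: π_C = (191 - Q)q_C - (69q_C). Setting ∂π_C/∂q_C = 0: 122 - 2q_C - (q_H + q_E) = 0.
Ember's profit: π_E = (191 - Q)q_E - (52q_E). Setting ∂π_E/∂q_E = 0: 139 - 2q_E - (q_H + q_C) = 0.
Summing all 3 equations gives 379 − 4Q = 0, hence Q = 379/4.
Back-substituting: q_H = (118 − 379/4) = 93/4, q_C = (122 − 379/4) = 109/4, q_E = (139 − 379/4) = 177/4.
Price P = 191 - 379/4 = 385/4.
Ember's profit: (385/4 - 52)·(177/4) = 1958.0625.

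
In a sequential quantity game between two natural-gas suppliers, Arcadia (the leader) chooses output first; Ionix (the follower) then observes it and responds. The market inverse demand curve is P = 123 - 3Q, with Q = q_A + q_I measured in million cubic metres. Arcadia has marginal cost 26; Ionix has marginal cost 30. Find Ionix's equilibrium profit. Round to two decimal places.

150.52

Solve by backward induction. Given q_A, the follower Ionix maximises π_I = (123 - 3q_A - 3q_I)q_I - 30q_I.
∂π_I/∂q_I = 93 - 3q_A - 6q_I = 0 gives the reaction function q_I = (93 - 3q_A)/6.
Arcadia substitutes q_I(q_A) into its own profit: π_A = q_A(123 - 3q_A - (93 - 3q_A)/2) - 26q_A = (153/2 - (3/2)q_A)q_A - 26q_A.
The leader's first-order condition 101/2 - 3q_A = 0 yields q_A = 101/6.
Then q_I = (93 - 3·(101/6))/6 = 85/12.
Price P = 123 - 3·(287/12) = 205/4.
Ionix's profit: (205/4 - 30)·(85/12) = 150.5208.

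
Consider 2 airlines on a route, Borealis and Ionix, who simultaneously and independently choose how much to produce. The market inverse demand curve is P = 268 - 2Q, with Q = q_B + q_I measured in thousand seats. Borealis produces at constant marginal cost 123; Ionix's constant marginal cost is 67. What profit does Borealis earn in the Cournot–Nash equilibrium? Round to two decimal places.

440.06

Borealis's profit: π_B = (268 - 2Q)q_B - (123q_B). Setting ∂π_B/∂q_B = 0: 145 - 4q_B - 2(q_I) = 0.
Ionix's first-order condition: 201 - 4q_I - 2(q_B) = 0.
Rearranging gives the reaction functions q_B = (145 - 2q_I)/4 and q_I = (201 - 2q_B)/4.
Substituting one into the other gives q_B = 89/6 and q_I = 257/6.
Price P = 268 - 2·(173/3) = 458/3.
Borealis's profit: (458/3 - 123)·(89/6) = 440.0556.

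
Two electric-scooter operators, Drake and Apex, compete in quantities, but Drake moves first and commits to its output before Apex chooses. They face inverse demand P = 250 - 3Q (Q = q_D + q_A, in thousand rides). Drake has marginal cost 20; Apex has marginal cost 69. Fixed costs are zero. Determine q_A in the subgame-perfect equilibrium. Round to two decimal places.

6.92

Solve by backward induction. Given q_D, the follower Apex maximises π_A = (250 - 3q_D - 3q_A)q_A - 69q_A.
∂π_A/∂q_A = 181 - 3q_D - 6q_A = 0 gives the reaction function q_A = (181 - 3q_D)/6.
Drake substitutes q_A(q_D) into its own profit: π_D = q_D(250 - 3q_D - (181 - 3q_D)/2) - 20q_D = (319/2 - (3/2)q_D)q_D - 20q_D.
The leader's first-order condition 279/2 - 3q_D = 0 yields q_D = 93/2.
Then q_A = (181 - 3·(93/2))/6 = 83/12.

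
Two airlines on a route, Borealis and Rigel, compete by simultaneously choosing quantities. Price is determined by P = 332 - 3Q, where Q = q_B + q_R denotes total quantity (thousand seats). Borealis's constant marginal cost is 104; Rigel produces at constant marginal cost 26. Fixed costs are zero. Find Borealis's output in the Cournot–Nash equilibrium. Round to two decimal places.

Borealis's profit: π_B = (332 - 3Q)q_B - (104q_B). Setting ∂π_B/∂q_B = 0: 228 - 6q_B - 3(q_R) = 0.
Rigel's profit: π_R = (332 - 3Q)q_R - (26q_R). Setting ∂π_R/∂q_R = 0: 306 - 6q_R - 3(q_B) = 0.
Best responses: q_B = (228 - 3q_R)/6, q_R = (306 - 3q_B)/6.
Solving the pair: q_B = 50/3, q_R = 128/3.

16.67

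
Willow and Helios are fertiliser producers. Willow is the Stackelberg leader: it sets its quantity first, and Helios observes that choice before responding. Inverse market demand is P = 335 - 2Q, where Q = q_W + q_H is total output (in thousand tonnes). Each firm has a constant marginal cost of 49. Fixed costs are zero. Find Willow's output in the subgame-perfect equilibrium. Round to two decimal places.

71.50

The follower Helios best-responds to any q_W: π_H = (335 - 2Q)q_H - 49q_H.
Follower FOC: 286 - 2q_W - 4q_H = 0, so q_H(q_W) = (286 - 2q_W)/4.
Willow substitutes q_H(q_W) into its own profit: π_W = q_W(335 - 2q_W - (286 - 2q_W)/2) - 49q_W = (192 - q_W)q_W - 49q_W.
Maximising: ∂π_W/∂q_W = 143 - 2q_W = 0, giving q_W = 143/2.
Then q_H = (286 - 2·(143/2))/4 = 143/4.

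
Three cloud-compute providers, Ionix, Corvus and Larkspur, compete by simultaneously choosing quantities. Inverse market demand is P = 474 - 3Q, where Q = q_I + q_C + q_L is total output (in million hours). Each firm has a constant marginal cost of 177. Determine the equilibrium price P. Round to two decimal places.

251.25

Each firm earns π_i = (474 - 3Q)q_i - 177q_i.
Setting ∂π_i/∂q_i = 0 with rivals' quantities fixed: 297 - 6q_i - 3·Σ_{j≠i} q_j = 0.
By symmetry each firm produces the same amount; substituting Σ_{j≠i} q_j = 2q_i yields q_i = 297/12 = 99/4.
Total output Q = 297/4, so price P = 474 - 3·(297/4) = 1005/4.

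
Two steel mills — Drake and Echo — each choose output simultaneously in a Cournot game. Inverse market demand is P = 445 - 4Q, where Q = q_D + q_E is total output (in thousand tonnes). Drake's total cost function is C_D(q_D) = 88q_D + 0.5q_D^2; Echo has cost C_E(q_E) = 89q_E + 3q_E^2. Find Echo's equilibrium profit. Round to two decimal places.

Drake's profit: π_D = (445 - 4Q)q_D - (88q_D + (1/2)q_D²). Setting ∂π_D/∂q_D = 0: 357 - 9q_D - 4(q_E) = 0.
Echo's profit: π_E = (445 - 4Q)q_E - (89q_E + 3q_E²). Setting ∂π_E/∂q_E = 0: 356 - 14q_E - 4(q_D) = 0.
So q_D = (357 - 4q_E)/9 and q_E = (356 - 4q_D)/14.
Substituting one into the other gives q_D = 1787/55 and q_E = 888/55.
Price P = 445 - 4·(535/11) = 250.4545.
Echo's profit: 250.4545·(888/55) - 89·(888/55) - 3(888/55)² = 1824.7299.

1824.73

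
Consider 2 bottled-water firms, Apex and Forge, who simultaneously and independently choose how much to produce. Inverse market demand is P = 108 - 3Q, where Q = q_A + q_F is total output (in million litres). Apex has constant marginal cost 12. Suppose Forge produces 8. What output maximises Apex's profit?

12

With the rival's output fixed at 8, Apex's profit is π_A = (108 - 3·8 - 3q_A)q_A - (12q_A) = (84 - 3q_A)q_A - (12q_A).
∂π_A/∂q_A = 72 - 6q_A = 0, so q_A = 12.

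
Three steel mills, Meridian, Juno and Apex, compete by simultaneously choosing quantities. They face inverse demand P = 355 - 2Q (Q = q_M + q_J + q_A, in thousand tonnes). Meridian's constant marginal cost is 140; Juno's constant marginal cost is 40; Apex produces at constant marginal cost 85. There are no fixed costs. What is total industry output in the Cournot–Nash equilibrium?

Meridian's profit: π_M = (355 - 2Q)q_M - (140q_M). Setting ∂π_M/∂q_M = 0: 215 - 4q_M - 2(q_J + q_A) = 0.
Juno's profit: π_J = (355 - 2Q)q_J - (40q_J). Setting ∂π_J/∂q_J = 0: 315 - 4q_J - 2(q_M + q_A) = 0.
Apex's first-order condition: 270 - 4q_A - 2(q_M + q_J) = 0.
Adding the 3 first-order conditions: 800 − 8Q = 0, so Q = 100.
Back-substituting: q_M = (215 − 200)/2 = 15/2, q_J = (315 − 200)/2 = 115/2, q_A = (270 − 200)/2 = 35.
Total output Q = 15/2 + 115/2 + 35 = 100.

100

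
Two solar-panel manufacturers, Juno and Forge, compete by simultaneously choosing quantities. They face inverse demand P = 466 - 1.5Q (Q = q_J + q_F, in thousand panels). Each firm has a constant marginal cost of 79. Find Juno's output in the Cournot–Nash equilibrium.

86

Each firm earns π_i = (466 - 1.5Q)q_i - 79q_i.
First-order condition (treating rivals' output as given): 387 - 3q_i - (3/2)q_j = 0.
By symmetry each firm produces the same amount; substituting q_j = q_i yields q_i = 387/(9/2) = 86.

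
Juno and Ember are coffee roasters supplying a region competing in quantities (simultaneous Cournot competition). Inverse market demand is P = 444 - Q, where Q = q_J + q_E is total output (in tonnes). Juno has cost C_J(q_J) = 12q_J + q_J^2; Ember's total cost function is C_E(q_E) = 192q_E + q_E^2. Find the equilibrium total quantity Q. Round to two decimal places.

Juno's profit: π_J = (444 - Q)q_J - (12q_J + q_J²). Setting ∂π_J/∂q_J = 0: 432 - 4q_J - (q_E) = 0.
Ember's profit: π_E = (444 - Q)q_E - (192q_E + q_E²). Setting ∂π_E/∂q_E = 0: 252 - 4q_E - (q_J) = 0.
Best responses: q_J = (432 - q_E)/4, q_E = (252 - q_J)/4.
Solving the pair: q_J = 492/5, q_E = 192/5.
Total output Q = 492/5 + 192/5 = 684/5.

136.80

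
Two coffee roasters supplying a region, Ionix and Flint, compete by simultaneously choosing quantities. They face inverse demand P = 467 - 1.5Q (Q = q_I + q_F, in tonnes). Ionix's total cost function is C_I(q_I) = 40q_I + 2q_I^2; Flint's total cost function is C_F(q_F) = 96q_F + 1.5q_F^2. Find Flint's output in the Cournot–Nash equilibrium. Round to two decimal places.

Ionix's profit: π_I = (467 - 1.5Q)q_I - (40q_I + 2q_I²). Setting ∂π_I/∂q_I = 0: 427 - 7q_I - (3/2)(q_F) = 0.
Flint's first-order condition: 371 - 6q_F - (3/2)(q_I) = 0.
Best responses: q_I = (427 - (3/2)q_F)/7, q_F = (371 - (3/2)q_I)/6.
Solving the pair: q_I = 50.4528, q_F = 49.2201.

49.22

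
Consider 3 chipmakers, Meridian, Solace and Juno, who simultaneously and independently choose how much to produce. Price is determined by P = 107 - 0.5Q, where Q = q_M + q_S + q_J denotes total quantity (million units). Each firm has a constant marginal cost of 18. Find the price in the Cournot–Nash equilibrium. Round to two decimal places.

40.25

Each firm earns π_i = (107 - 0.5Q)q_i - 18q_i.
Setting ∂π_i/∂q_i = 0 with rivals' quantities fixed: 89 - q_i - (1/2)·Σ_{j≠i} q_j = 0.
With identical firms every q_j equals q_i, so Σ_{j≠i} q_j = 2q_i and 89 = 2q_i, giving q_i = 89/2.
Total output Q = 267/2, so price P = 107 - (1/2)·(267/2) = 161/4.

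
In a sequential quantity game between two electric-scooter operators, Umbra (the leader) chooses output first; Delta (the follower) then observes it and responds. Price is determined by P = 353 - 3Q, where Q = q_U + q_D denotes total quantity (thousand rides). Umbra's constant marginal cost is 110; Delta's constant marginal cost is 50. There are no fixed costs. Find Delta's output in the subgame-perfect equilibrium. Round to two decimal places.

Solve by backward induction. Given q_U, the follower Delta maximises π_D = (353 - 3q_U - 3q_D)q_D - 50q_D.
Follower FOC: 303 - 3q_U - 6q_D = 0, so q_D(q_U) = (303 - 3q_U)/6.
Umbra substitutes q_D(q_U) into its own profit: π_U = q_U(353 - 3q_U - (303 - 3q_U)/2) - 110q_U = (403/2 - (3/2)q_U)q_U - 110q_U.
The leader's first-order condition 183/2 - 3q_U = 0 yields q_U = 61/2.
Then q_D = (303 - 3·(61/2))/6 = 141/4.

35.25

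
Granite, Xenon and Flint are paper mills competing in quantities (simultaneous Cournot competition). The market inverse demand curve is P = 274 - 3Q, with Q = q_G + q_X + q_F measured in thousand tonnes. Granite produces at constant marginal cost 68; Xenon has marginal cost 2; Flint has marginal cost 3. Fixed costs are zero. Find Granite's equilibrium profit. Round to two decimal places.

117.19

Granite's profit: π_G = (274 - 3Q)q_G - (68q_G). Setting ∂π_G/∂q_G = 0: 206 - 6q_G - 3(q_X + q_F) = 0.
Xenon's profit: π_X = (274 - 3Q)q_X - (2q_X). Setting ∂π_X/∂q_X = 0: 272 - 6q_X - 3(q_G + q_F) = 0.
Flint's first-order condition: 271 - 6q_F - 3(q_G + q_X) = 0.
Summing all 3 equations gives 749 − 12Q = 0, hence Q = 749/12.
Back-substituting: q_G = (206 − 749/4)/3 = 25/4, q_X = (272 − 749/4)/3 = 113/4, q_F = (271 − 749/4)/3 = 335/12.
Price P = 274 - 3·(749/12) = 347/4.
Granite's profit: (347/4 - 68)·(25/4) = 1875/16.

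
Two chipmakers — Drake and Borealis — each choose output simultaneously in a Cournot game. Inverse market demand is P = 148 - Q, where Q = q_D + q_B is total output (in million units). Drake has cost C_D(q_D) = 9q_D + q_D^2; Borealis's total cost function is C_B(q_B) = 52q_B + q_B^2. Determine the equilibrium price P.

Drake's profit: π_D = (148 - Q)q_D - (9q_D + q_D²). Setting ∂π_D/∂q_D = 0: 139 - 4q_D - (q_B) = 0.
Borealis's profit: π_B = (148 - Q)q_B - (52q_B + q_B²). Setting ∂π_B/∂q_B = 0: 96 - 4q_B - (q_D) = 0.
So q_D = (139 - q_B)/4 and q_B = (96 - q_D)/4.
Solving the pair: q_D = 92/3, q_B = 49/3.
Total output Q = 47, so price P = 148 - 47 = 101.

101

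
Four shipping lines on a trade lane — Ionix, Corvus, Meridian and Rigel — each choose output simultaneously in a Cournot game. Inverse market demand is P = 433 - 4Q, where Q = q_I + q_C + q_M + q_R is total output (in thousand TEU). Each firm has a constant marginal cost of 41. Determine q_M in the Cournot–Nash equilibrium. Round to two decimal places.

19.60

Each firm earns π_i = (433 - 4Q)q_i - 41q_i.
First-order condition (treating rivals' output as given): 392 - 8q_i - 4·Σ_{j≠i} q_j = 0.
By symmetry each firm produces the same amount; substituting Σ_{j≠i} q_j = 3q_i yields q_i = 392/20 = 98/5.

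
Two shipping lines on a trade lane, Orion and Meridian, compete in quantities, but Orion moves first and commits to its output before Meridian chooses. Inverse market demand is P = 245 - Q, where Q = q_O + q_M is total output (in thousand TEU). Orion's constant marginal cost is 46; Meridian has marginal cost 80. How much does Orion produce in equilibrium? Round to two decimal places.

116.50

The follower Meridian best-responds to any q_O: π_M = (245 - Q)q_M - 80q_M.
Follower FOC: 165 - q_O - 2q_M = 0, so q_M(q_O) = (165 - q_O)/2.
Orion substitutes q_M(q_O) into its own profit: π_O = q_O(245 - q_O - (165 - q_O)/2) - 46q_O = (325/2 - (1/2)q_O)q_O - 46q_O.
Leader FOC: 233/2 - q_O = 0, so q_O = 233/2.
Then q_M = (165 - 233/2)/2 = 97/4.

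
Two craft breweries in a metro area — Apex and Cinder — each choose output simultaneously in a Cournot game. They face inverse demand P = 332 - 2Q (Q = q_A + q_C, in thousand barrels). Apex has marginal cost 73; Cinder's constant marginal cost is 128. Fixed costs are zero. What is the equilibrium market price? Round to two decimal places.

Apex's profit: π_A = (332 - 2Q)q_A - (73q_A). Setting ∂π_A/∂q_A = 0: 259 - 4q_A - 2(q_C) = 0.
Cinder's profit: π_C = (332 - 2Q)q_C - (128q_C). Setting ∂π_C/∂q_C = 0: 204 - 4q_C - 2(q_A) = 0.
Best responses: q_A = (259 - 2q_C)/4, q_C = (204 - 2q_A)/4.
Substituting one into the other gives q_A = 157/3 and q_C = 149/6.
Total output Q = 463/6, so price P = 332 - 2·(463/6) = 533/3.

177.67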